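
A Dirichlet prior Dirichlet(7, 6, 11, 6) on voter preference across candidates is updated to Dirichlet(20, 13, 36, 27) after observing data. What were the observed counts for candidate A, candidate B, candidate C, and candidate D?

For a Dirichlet(α) prior with multinomial counts c, the posterior is Dirichlet(α + c) componentwise.
Counts are posterior − prior componentwise: 20−7=13, 13−6=7, 36−11=25, 27−6=21.

counts (13, 7, 25, 21)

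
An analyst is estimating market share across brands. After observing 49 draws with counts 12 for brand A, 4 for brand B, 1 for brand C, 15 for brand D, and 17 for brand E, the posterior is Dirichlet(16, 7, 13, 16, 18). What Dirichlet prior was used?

Dirichlet(4, 3, 12, 1, 1)

For a Dirichlet(α) prior with multinomial counts c, the posterior is Dirichlet(α + c) componentwise.
Subtract each count from the matching posterior parameter: 16−12=4, 7−4=3, 13−1=12, 16−15=1, 18−17=1.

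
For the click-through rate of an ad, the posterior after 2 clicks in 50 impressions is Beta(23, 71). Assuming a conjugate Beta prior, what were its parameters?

A Beta(a, b) prior with s successes and f failures in binomial data gives a Beta(a+s, b+f) posterior.
So a = 23 − 2 = 21 and b = 71 − 48 = 23.

Beta(21, 23)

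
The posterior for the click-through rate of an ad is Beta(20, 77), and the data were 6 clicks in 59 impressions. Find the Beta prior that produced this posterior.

Beta(14, 24)

Under Beta–binomial conjugacy the posterior parameters are (a+s, b+f).
Subtract the data counts: 20−6=14, 77−53=24.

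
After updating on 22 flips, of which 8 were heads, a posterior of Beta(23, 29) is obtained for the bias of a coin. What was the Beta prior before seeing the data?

Under Beta–binomial conjugacy the posterior parameters are (a+s, b+f).
So a = 23 − 8 = 15 and b = 29 − 14 = 15.

Beta(15, 15)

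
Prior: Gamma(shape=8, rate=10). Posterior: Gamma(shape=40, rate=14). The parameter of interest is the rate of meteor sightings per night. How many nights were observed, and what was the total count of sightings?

n = 4 nights with total 32 sightings

A Gamma(α, β) prior (rate parametrization) on a Poisson rate with n observations summing to S gives posterior Gamma(α+S, β+n).
Matching: Σxᵢ = 40 − 8 = 32 and n = 14 − 10 = 4.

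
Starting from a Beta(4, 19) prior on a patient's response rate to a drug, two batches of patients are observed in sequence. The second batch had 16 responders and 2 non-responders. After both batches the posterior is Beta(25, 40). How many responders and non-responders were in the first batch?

5 responders and 19 non-responders

Sequential conjugate updates are equivalent to a single update on the pooled data, so total successes = posterior α − prior α and total failures = posterior β − prior β.
Total across both batches: 25−4=21 responders, 40−19=21 non-responders.
Subtract the second batch: 21−16=5 responders and 21−2=19 non-responders.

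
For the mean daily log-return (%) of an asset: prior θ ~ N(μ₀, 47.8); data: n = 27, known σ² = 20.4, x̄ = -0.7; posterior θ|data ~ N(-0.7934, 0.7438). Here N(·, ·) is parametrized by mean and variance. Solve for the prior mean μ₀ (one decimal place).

The posterior mean is a precision-weighted average: μ_n = (τ₀μ₀ + τ_data·x̄)/(τ₀+τ_data), with τ₀=1/σ₀² and τ_data=n/σ².
Here τ₀ = 1/47.8 = 0.020921 and τ_data = 27/20.4 = 1.323529, so τ_n = 1.344450.
Rearranging for μ₀: μ₀ = (μ_n·τ_n − τ_data·x̄)/τ₀ = (-0.7934·1.344450 − 1.323529·-0.7) / 0.020921 = -0.140216/0.020921 ≈ -6.7.

μ₀ = -6.7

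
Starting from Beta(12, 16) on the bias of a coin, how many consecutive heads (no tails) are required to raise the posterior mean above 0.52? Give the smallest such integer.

k = 6

After k heads and 0 tails the posterior is Beta(12+k, 16), with mean (12+k)/(12+16+k).
Set (12+k)/(28+k) > 0.52 and solve: k > (0.52·28 − 12)/(1 − 0.52) = 5.333.
The smallest integer exceeding 5.333 is 6, and checking k=6: (18)/(34) = 0.5294 > 0.52.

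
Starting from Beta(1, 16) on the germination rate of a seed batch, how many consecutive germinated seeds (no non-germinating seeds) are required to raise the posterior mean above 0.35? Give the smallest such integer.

k = 8

After k germinated seeds and 0 non-germinating seeds the posterior is Beta(1+k, 16), with mean (1+k)/(1+16+k).
Set (1+k)/(17+k) > 0.35 and solve: k > (0.35·17 − 1)/(1 − 0.35) = 7.615.
The smallest integer exceeding 7.615 is 8, and checking k=8: (9)/(25) = 0.3600 > 0.35.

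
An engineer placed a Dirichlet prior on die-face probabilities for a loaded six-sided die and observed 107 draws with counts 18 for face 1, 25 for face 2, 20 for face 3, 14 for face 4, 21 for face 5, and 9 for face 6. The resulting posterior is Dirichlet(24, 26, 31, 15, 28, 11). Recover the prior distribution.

For a Dirichlet(α) prior with multinomial counts c, the posterior is Dirichlet(α + c) componentwise.
Subtract each count from the matching posterior parameter: 24−18=6, 26−25=1, 31−20=11, 15−14=1, 28−21=7, 11−9=2.

Dirichlet(6, 1, 11, 1, 7, 2)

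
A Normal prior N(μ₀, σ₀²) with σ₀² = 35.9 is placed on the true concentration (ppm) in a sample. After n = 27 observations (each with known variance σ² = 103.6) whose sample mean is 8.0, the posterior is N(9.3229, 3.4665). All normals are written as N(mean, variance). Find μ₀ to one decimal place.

μ₀ = 21.7

The posterior mean is a precision-weighted average: μ_n = (τ₀μ₀ + τ_data·x̄)/(τ₀+τ_data), with τ₀=1/σ₀² and τ_data=n/σ².
Here τ₀ = 1/35.9 = 0.027855 and τ_data = 27/103.6 = 0.260618, so τ_n = 0.288473.
Rearranging for μ₀: μ₀ = (μ_n·τ_n − τ_data·x̄)/τ₀ = (9.3229·0.288473 − 0.260618·8.0) / 0.027855 = 0.604461/0.027855 ≈ 21.7.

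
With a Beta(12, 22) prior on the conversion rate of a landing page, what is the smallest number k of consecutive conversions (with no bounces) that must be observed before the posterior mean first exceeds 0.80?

After k conversions and 0 bounces the posterior is Beta(12+k, 22), with mean (12+k)/(12+22+k).
Set (12+k)/(34+k) > 0.80 and solve: k > (0.80·34 − 12)/(1 − 0.80) = 76.000.
The smallest integer exceeding 76.000 is 77.

k = 77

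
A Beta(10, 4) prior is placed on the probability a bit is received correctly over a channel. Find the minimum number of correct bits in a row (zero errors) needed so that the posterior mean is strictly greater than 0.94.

After k correct bits and 0 errors the posterior is Beta(10+k, 4), with mean (10+k)/(10+4+k).
Set (10+k)/(14+k) > 0.94 and solve: k > (0.94·14 − 10)/(1 − 0.94) = 52.667.
The smallest integer exceeding 52.667 is 53.

k = 53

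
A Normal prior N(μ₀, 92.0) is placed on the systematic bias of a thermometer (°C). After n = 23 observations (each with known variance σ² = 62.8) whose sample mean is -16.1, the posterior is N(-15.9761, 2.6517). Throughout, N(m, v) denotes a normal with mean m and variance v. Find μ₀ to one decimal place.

With known observation variance, the Normal–Normal posterior has precision τ_n = τ₀ + n/σ² and mean μ_n = (τ₀μ₀ + (n/σ²)x̄)/τ_n.
Here τ₀ = 1/92.0 = 0.010870 and τ_data = 23/62.8 = 0.366242, so τ_n = 0.377112.
Rearranging for μ₀: μ₀ = (μ_n·τ_n − τ_data·x̄)/τ₀ = (-15.9761·0.377112 − 0.366242·-16.1) / 0.010870 = -0.128283/0.010870 ≈ -11.8.

μ₀ = -11.8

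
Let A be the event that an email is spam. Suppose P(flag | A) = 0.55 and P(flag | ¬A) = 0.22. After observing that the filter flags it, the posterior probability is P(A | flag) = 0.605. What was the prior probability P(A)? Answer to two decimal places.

In odds form, posterior odds = prior odds × likelihood ratio, so prior odds = posterior odds ÷ LR.
Posterior odds = 0.605/(1−0.605) = 1.5316. LR = 0.55/0.22 = 2.5000.
Prior odds = 1.5316/2.5000 = 0.6126, so P(A) = 0.6126/(1+0.6126) ≈ 0.38.

P(A) = 0.38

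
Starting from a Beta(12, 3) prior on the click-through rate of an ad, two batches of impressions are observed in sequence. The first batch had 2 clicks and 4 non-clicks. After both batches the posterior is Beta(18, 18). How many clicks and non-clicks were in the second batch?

Sequential conjugate updates are equivalent to a single update on the pooled data, so total successes = posterior α − prior α and total failures = posterior β − prior β.
Total across both batches: 18−12=6 clicks, 18−3=15 non-clicks.
Subtract the first batch: 6−2=4 clicks and 15−4=11 non-clicks.

4 clicks and 11 non-clicks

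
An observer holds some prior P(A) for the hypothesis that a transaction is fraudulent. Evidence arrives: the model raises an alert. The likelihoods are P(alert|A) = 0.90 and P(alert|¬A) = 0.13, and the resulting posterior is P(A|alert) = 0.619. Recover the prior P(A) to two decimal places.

Bayes' rule in odds form gives O(A|E) = O(A)·[P(E|A)/P(E|¬A)], hence O(A) = O(A|E)/LR.
Posterior odds = 0.619/(1−0.619) = 1.6247. LR = 0.90/0.13 = 6.9231.
Prior odds = 1.6247/6.9231 = 0.2347, so P(A) = 0.2347/(1+0.2347) ≈ 0.19.

P(A) = 0.19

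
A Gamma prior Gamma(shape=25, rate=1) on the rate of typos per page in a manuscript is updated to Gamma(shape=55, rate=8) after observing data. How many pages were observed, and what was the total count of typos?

Gamma–Poisson conjugacy: posterior shape = α + Σxᵢ, posterior rate = β + n.
Matching: Σxᵢ = 55 − 25 = 30 and n = 8 − 1 = 7.

n = 7 pages with total 30 typos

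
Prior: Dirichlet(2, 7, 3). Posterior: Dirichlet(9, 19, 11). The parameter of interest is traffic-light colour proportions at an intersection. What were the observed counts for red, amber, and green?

For a Dirichlet(α) prior with multinomial counts c, the posterior is Dirichlet(α + c) componentwise.
Counts are posterior − prior componentwise: 9−2=7, 19−7=12, 11−3=8.

counts (7, 12, 8)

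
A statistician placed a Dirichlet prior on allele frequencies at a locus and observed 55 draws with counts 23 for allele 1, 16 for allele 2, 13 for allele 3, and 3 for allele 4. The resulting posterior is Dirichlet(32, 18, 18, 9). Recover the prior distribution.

For a Dirichlet(α) prior with multinomial counts c, the posterior is Dirichlet(α + c) componentwise.
Subtract each count from the matching posterior parameter: 32−23=9, 18−16=2, 18−13=5, 9−3=6.

Dirichlet(9, 2, 5, 6)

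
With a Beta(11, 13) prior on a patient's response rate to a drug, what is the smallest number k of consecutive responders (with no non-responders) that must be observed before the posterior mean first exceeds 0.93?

After k responders and 0 non-responders the posterior is Beta(11+k, 13), with mean (11+k)/(11+13+k).
Set (11+k)/(24+k) > 0.93 and solve: k > (0.93·24 − 11)/(1 − 0.93) = 161.714.
The smallest integer exceeding 161.714 is 162, and checking k=162: (173)/(186) = 0.9301 > 0.93.

k = 162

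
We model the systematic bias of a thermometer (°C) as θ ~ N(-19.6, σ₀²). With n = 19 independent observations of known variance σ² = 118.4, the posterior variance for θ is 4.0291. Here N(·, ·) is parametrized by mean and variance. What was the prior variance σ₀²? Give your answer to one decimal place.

σ₀² = 11.4

Posterior precision equals prior precision plus data precision: 1/σ_n² = 1/σ₀² + n/σ².
So 1/σ₀² = 1/4.0291 − 19/118.4 = 0.248194 − 0.160473 = 0.087721.
Hence σ₀² = 1/0.087721 ≈ 11.4.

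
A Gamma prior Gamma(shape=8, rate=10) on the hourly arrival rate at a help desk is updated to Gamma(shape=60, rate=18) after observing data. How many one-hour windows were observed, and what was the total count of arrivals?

n = 8 one-hour windows with total 52 arrivals

A Gamma(α, β) prior (rate parametrization) on a Poisson rate with n observations summing to S gives posterior Gamma(α+S, β+n).
Matching: Σxᵢ = 60 − 8 = 52 and n = 18 − 10 = 8.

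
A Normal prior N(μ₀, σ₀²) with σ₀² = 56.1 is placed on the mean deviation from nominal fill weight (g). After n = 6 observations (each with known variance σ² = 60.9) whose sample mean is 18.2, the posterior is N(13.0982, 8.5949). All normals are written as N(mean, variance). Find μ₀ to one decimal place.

μ₀ = -15.1

The posterior mean is a precision-weighted average: μ_n = (τ₀μ₀ + τ_data·x̄)/(τ₀+τ_data), with τ₀=1/σ₀² and τ_data=n/σ².
Here τ₀ = 1/56.1 = 0.017825 and τ_data = 6/60.9 = 0.098522, so τ_n = 0.116347.
Rearranging for μ₀: μ₀ = (μ_n·τ_n − τ_data·x̄)/τ₀ = (13.0982·0.116347 − 0.098522·18.2) / 0.017825 = -0.269164/0.017825 ≈ -15.1.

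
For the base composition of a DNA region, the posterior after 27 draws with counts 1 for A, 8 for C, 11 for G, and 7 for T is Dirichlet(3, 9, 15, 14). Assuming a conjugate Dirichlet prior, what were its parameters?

For a Dirichlet(α) prior with multinomial counts c, the posterior is Dirichlet(α + c) componentwise.
Subtract each count from the matching posterior parameter: 3−1=2, 9−8=1, 15−11=4, 14−7=7.

Dirichlet(2, 1, 4, 7)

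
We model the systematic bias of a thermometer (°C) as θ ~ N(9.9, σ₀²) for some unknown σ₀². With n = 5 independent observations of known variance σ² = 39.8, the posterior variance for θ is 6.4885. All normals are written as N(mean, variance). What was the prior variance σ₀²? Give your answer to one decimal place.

σ₀² = 35.1

For the Normal–Normal model with known σ², precisions add: τ_n = τ₀ + n/σ².
So 1/σ₀² = 1/6.4885 − 5/39.8 = 0.154119 − 0.125628 = 0.028491.
Hence σ₀² = 1/0.028491 ≈ 35.1.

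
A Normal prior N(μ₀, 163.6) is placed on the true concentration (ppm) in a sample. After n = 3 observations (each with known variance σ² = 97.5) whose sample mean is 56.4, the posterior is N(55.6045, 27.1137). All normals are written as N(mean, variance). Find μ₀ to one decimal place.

With known observation variance, the Normal–Normal posterior has precision τ_n = τ₀ + n/σ² and mean μ_n = (τ₀μ₀ + (n/σ²)x̄)/τ_n.
Here τ₀ = 1/163.6 = 0.006112 and τ_data = 3/97.5 = 0.030769, so τ_n = 0.036881.
Rearranging for μ₀: μ₀ = (μ_n·τ_n − τ_data·x̄)/τ₀ = (55.6045·0.036881 − 0.030769·56.4) / 0.006112 = 0.315378/0.006112 ≈ 51.6.

μ₀ = 51.6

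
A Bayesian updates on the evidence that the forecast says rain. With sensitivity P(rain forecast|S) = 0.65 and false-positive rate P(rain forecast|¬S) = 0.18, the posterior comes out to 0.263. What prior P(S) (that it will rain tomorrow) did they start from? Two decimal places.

In odds form, posterior odds = prior odds × likelihood ratio, so prior odds = posterior odds ÷ LR.
Posterior odds = 0.263/(1−0.263) = 0.3569. LR = 0.65/0.18 = 3.6111.
Prior odds = 0.3569/3.6111 = 0.0988, so P(S) = 0.0988/(1+0.0988) ≈ 0.09.

P(S) = 0.09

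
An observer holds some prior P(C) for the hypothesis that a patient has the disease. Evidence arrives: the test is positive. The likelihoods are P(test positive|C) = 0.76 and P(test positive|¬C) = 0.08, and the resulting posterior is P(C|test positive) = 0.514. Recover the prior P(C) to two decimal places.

Bayes' rule in odds form gives O(C|E) = O(C)·[P(E|C)/P(E|¬C)], hence O(C) = O(C|E)/LR.
Posterior odds = 0.514/(1−0.514) = 1.0576. LR = 0.76/0.08 = 9.5000.
Prior odds = 1.0576/9.5000 = 0.1113, so P(C) = 0.1113/(1+0.1113) ≈ 0.10.

P(C) = 0.10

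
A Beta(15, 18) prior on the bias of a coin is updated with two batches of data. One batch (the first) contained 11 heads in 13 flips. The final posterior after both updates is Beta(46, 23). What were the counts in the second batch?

20 heads and 3 tails

Sequential conjugate updates are equivalent to a single update on the pooled data, so total successes = posterior α − prior α and total failures = posterior β − prior β.
Total across both batches: 46−15=31 heads, 23−18=5 tails.
Subtract the first batch: 31−11=20 heads and 5−2=3 tails.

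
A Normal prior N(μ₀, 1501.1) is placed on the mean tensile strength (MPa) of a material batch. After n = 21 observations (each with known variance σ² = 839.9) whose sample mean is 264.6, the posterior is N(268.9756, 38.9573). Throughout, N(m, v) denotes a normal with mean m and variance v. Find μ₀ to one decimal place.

μ₀ = 433.2

The posterior mean is a precision-weighted average: μ_n = (τ₀μ₀ + τ_data·x̄)/(τ₀+τ_data), with τ₀=1/σ₀² and τ_data=n/σ².
Here τ₀ = 1/1501.1 = 0.000666 and τ_data = 21/839.9 = 0.025003, so τ_n = 0.025669.
Rearranging for μ₀: μ₀ = (μ_n·τ_n − τ_data·x̄)/τ₀ = (268.9756·0.025669 − 0.025003·264.6) / 0.000666 = 0.288541/0.000666 ≈ 433.2.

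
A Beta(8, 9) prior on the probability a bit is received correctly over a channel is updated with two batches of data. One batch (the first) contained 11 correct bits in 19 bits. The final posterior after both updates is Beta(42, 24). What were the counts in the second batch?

Sequential conjugate updates are equivalent to a single update on the pooled data, so total successes = posterior α − prior α and total failures = posterior β − prior β.
Total across both batches: 42−8=34 correct bits, 24−9=15 errors.
Subtract the first batch: 34−11=23 correct bits and 15−8=7 errors.

23 correct bits and 7 errors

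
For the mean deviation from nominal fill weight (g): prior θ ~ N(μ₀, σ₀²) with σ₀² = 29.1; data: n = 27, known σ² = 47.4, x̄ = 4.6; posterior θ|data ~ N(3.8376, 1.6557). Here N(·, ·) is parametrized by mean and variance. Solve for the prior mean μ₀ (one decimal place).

The posterior mean is a precision-weighted average: μ_n = (τ₀μ₀ + τ_data·x̄)/(τ₀+τ_data), with τ₀=1/σ₀² and τ_data=n/σ².
Here τ₀ = 1/29.1 = 0.034364 and τ_data = 27/47.4 = 0.569620, so τ_n = 0.603984.
Rearranging for μ₀: μ₀ = (μ_n·τ_n − τ_data·x̄)/τ₀ = (3.8376·0.603984 − 0.569620·4.6) / 0.034364 = -0.302403/0.034364 ≈ -8.8.

μ₀ = -8.8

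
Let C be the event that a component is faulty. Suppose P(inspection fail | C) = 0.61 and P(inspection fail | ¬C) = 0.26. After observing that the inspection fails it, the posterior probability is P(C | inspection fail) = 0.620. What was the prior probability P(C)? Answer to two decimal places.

P(C) = 0.41

In odds form, posterior odds = prior odds × likelihood ratio, so prior odds = posterior odds ÷ LR.
Posterior odds = 0.620/(1−0.620) = 1.6316. LR = 0.61/0.26 = 2.3462.
Prior odds = 1.6316/2.3462 = 0.6954, so P(C) = 0.6954/(1+0.6954) ≈ 0.41.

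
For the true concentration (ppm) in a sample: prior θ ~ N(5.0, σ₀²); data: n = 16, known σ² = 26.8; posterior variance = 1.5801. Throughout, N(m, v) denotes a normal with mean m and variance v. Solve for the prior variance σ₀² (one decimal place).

For the Normal–Normal model with known σ², precisions add: τ_n = τ₀ + n/σ².
So 1/σ₀² = 1/1.5801 − 16/26.8 = 0.632871 − 0.597015 = 0.035856.
Hence σ₀² = 1/0.035856 ≈ 27.9.

σ₀² = 27.9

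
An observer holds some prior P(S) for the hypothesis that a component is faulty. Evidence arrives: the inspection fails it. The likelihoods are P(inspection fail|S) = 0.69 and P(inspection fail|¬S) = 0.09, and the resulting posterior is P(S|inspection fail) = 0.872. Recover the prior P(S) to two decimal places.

Bayes' rule in odds form gives O(S|E) = O(S)·[P(E|S)/P(E|¬S)], hence O(S) = O(S|E)/LR.
Posterior odds = 0.872/(1−0.872) = 6.8125. LR = 0.69/0.09 = 7.6667.
Prior odds = 6.8125/7.6667 = 0.8886, so P(S) = 0.8886/(1+0.8886) ≈ 0.47.

P(S) = 0.47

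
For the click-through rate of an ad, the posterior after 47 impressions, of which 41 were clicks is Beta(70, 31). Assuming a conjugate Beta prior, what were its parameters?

Beta(29, 25)

Beta is conjugate to the binomial likelihood: posterior = Beta(α+s, β+f).
So α = 70 − 41 = 29 and β = 31 − 6 = 25.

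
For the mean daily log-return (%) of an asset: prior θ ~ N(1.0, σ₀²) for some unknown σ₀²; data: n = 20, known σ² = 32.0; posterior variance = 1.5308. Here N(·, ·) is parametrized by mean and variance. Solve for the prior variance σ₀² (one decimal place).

σ₀² = 35.4

For the Normal–Normal model with known σ², precisions add: τ_n = τ₀ + n/σ².
So 1/σ₀² = 1/1.5308 − 20/32.0 = 0.653253 − 0.625000 = 0.028253.
Hence σ₀² = 1/0.028253 ≈ 35.4.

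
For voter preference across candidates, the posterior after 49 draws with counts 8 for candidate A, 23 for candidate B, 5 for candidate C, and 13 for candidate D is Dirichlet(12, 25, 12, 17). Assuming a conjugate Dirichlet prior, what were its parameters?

Dirichlet(4, 2, 7, 4)

For a Dirichlet(α) prior with multinomial counts c, the posterior is Dirichlet(α + c) componentwise.
Subtract each count from the matching posterior parameter: 12−8=4, 25−23=2, 12−5=7, 17−13=4.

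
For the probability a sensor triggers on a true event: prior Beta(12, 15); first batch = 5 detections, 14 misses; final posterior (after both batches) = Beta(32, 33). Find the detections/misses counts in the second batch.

15 detections and 4 misses

Sequential conjugate updates are equivalent to a single update on the pooled data, so total successes = posterior α − prior α and total failures = posterior β − prior β.
Total across both batches: 32−12=20 detections, 33−15=18 misses.
Subtract the first batch: 20−5=15 detections and 18−14=4 misses.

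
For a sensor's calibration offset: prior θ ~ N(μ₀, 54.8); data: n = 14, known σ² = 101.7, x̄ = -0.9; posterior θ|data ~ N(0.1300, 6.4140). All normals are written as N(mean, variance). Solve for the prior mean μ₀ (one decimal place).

The posterior mean is a precision-weighted average: μ_n = (τ₀μ₀ + τ_data·x̄)/(τ₀+τ_data), with τ₀=1/σ₀² and τ_data=n/σ².
Here τ₀ = 1/54.8 = 0.018248 and τ_data = 14/101.7 = 0.137660, so τ_n = 0.155908.
Rearranging for μ₀: μ₀ = (μ_n·τ_n − τ_data·x̄)/τ₀ = (0.1300·0.155908 − 0.137660·-0.9) / 0.018248 = 0.144162/0.018248 ≈ 7.9.

μ₀ = 7.9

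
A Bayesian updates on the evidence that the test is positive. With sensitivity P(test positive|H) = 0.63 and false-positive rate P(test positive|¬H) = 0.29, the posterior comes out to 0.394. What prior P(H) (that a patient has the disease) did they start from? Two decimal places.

P(H) = 0.23

In odds form, posterior odds = prior odds × likelihood ratio, so prior odds = posterior odds ÷ LR.
Posterior odds = 0.394/(1−0.394) = 0.6502. LR = 0.63/0.29 = 2.1724.
Prior odds = 0.6502/2.1724 = 0.2993, so P(H) = 0.2993/(1+0.2993) ≈ 0.23.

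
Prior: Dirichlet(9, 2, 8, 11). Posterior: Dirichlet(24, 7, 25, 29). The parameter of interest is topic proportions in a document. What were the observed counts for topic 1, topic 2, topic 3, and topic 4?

counts (15, 5, 17, 18)

For a Dirichlet(α) prior with multinomial counts c, the posterior is Dirichlet(α + c) componentwise.
Counts are posterior − prior componentwise: 24−9=15, 7−2=5, 25−8=17, 29−11=18.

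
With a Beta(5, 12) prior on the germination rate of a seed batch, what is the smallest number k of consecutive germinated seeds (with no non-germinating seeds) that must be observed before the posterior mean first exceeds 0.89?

After k germinated seeds and 0 non-germinating seeds the posterior is Beta(5+k, 12), with mean (5+k)/(5+12+k).
Set (5+k)/(17+k) > 0.89 and solve: k > (0.89·17 − 5)/(1 − 0.89) = 92.091.
The smallest integer exceeding 92.091 is 93, and checking k=93: (98)/(110) = 0.8909 > 0.89.

k = 93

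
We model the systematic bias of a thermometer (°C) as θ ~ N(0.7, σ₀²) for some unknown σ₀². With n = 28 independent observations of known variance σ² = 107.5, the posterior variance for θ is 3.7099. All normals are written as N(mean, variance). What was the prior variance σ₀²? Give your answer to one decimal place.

σ₀² = 110.1

For the Normal–Normal model with known σ², precisions add: τ_n = τ₀ + n/σ².
So 1/σ₀² = 1/3.7099 − 28/107.5 = 0.269549 − 0.260465 = 0.009084.
Hence σ₀² = 1/0.009084 ≈ 110.1.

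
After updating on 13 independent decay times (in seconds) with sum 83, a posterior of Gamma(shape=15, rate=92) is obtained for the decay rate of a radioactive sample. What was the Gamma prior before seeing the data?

Gamma–exponential conjugacy: posterior shape = α + n, posterior rate = β + Σtᵢ.
So α = 15 − 13 = 2 and β = 92 − 83 = 9.

Gamma(shape=2, rate=9)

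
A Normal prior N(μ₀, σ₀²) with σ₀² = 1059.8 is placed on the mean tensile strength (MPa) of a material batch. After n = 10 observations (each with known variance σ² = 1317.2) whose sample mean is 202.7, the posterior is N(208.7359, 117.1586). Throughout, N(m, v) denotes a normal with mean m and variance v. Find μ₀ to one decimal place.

The posterior mean is a precision-weighted average: μ_n = (τ₀μ₀ + τ_data·x̄)/(τ₀+τ_data), with τ₀=1/σ₀² and τ_data=n/σ².
Here τ₀ = 1/1059.8 = 0.000944 and τ_data = 10/1317.2 = 0.007592, so τ_n = 0.008536.
Rearranging for μ₀: μ₀ = (μ_n·τ_n − τ_data·x̄)/τ₀ = (208.7359·0.008536 − 0.007592·202.7) / 0.000944 = 0.242871/0.000944 ≈ 257.3.

μ₀ = 257.3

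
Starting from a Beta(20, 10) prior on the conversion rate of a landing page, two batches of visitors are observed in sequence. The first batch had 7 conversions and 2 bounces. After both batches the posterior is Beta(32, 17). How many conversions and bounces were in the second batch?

Sequential conjugate updates are equivalent to a single update on the pooled data, so total successes = posterior α − prior α and total failures = posterior β − prior β.
Total across both batches: 32−20=12 conversions, 17−10=7 bounces.
Subtract the first batch: 12−7=5 conversions and 7−2=5 bounces.

5 conversions and 5 bounces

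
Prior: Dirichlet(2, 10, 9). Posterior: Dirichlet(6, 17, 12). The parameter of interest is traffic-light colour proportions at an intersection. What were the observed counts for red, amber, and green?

counts (4, 7, 3)

For a Dirichlet(α) prior with multinomial counts c, the posterior is Dirichlet(α + c) componentwise.
Counts are posterior − prior componentwise: 6−2=4, 17−10=7, 12−9=3.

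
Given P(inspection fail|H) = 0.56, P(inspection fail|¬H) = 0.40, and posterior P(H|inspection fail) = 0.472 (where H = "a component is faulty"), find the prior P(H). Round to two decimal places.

P(H) = 0.39

In odds form, posterior odds = prior odds × likelihood ratio, so prior odds = posterior odds ÷ LR.
Posterior odds = 0.472/(1−0.472) = 0.8939. LR = 0.56/0.40 = 1.4000.
Prior odds = 0.8939/1.4000 = 0.6385, so P(H) = 0.6385/(1+0.6385) ≈ 0.39.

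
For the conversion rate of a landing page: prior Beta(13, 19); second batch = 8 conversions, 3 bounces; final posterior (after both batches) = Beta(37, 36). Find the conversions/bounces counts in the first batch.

Because Beta–binomial updating is additive in the counts, the combined data contributed (α_post−α_prior, β_post−β_prior) successes and failures.
Total across both batches: 37−13=24 conversions, 36−19=17 bounces.
Subtract the second batch: 24−8=16 conversions and 17−3=14 bounces.

16 conversions and 14 bounces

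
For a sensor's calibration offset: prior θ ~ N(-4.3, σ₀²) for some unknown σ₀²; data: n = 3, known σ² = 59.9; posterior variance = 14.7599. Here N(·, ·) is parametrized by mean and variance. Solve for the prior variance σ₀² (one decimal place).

σ₀² = 56.6

For the Normal–Normal model with known σ², precisions add: τ_n = τ₀ + n/σ².
So 1/σ₀² = 1/14.7599 − 3/59.9 = 0.067751 − 0.050083 = 0.017668.
Hence σ₀² = 1/0.017668 ≈ 56.6.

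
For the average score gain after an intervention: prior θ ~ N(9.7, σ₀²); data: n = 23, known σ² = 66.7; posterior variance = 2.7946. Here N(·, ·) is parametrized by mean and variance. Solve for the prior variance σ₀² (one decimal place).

For the Normal–Normal model with known σ², precisions add: τ_n = τ₀ + n/σ².
So 1/σ₀² = 1/2.7946 − 23/66.7 = 0.357833 − 0.344828 = 0.013005.
Hence σ₀² = 1/0.013005 ≈ 76.9.

σ₀² = 76.9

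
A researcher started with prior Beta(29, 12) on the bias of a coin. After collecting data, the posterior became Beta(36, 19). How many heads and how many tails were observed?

A Beta(α, β) prior with s successes and f failures in binomial data gives a Beta(α+s, β+f) posterior.
So s = 36 − 29 = 7 and f = 19 − 12 = 7.

7 heads and 7 tails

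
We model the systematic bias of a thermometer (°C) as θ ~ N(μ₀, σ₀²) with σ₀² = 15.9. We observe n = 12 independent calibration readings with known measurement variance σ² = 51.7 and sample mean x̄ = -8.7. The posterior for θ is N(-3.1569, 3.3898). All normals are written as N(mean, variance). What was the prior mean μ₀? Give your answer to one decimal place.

With known observation variance, the Normal–Normal posterior has precision τ_n = τ₀ + n/σ² and mean μ_n = (τ₀μ₀ + (n/σ²)x̄)/τ_n.
Here τ₀ = 1/15.9 = 0.062893 and τ_data = 12/51.7 = 0.232108, so τ_n = 0.295001.
Rearranging for μ₀: μ₀ = (μ_n·τ_n − τ_data·x̄)/τ₀ = (-3.1569·0.295001 − 0.232108·-8.7) / 0.062893 = 1.088051/0.062893 ≈ 17.3.

μ₀ = 17.3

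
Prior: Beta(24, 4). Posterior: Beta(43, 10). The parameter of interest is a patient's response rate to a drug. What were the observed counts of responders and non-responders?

A Beta(α, β) prior with s successes and f failures in binomial data gives a Beta(α+s, β+f) posterior.
So s = 43 − 24 = 19 and f = 10 − 4 = 6.

19 responders and 6 non-responders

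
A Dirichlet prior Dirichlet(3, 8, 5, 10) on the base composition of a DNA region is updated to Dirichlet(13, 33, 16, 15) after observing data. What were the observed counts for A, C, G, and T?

For a Dirichlet(α) prior with multinomial counts c, the posterior is Dirichlet(α + c) componentwise.
Counts are posterior − prior componentwise: 13−3=10, 33−8=25, 16−5=11, 15−10=5.

counts (10, 25, 11, 5)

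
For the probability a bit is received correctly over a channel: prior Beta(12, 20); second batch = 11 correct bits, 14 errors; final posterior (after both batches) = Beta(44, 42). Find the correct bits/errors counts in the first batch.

Because Beta–binomial updating is additive in the counts, the combined data contributed (α_post−α_prior, β_post−β_prior) successes and failures.
Total across both batches: 44−12=32 correct bits, 42−20=22 errors.
Subtract the second batch: 32−11=21 correct bits and 22−14=8 errors.

21 correct bits and 8 errors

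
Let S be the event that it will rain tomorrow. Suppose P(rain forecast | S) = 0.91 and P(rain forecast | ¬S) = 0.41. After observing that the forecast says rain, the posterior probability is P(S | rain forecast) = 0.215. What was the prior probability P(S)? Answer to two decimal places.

Bayes' rule in odds form gives O(S|E) = O(S)·[P(E|S)/P(E|¬S)], hence O(S) = O(S|E)/LR.
Posterior odds = 0.215/(1−0.215) = 0.2739. LR = 0.91/0.41 = 2.2195.
Prior odds = 0.2739/2.2195 = 0.1234, so P(S) = 0.1234/(1+0.1234) ≈ 0.11.

P(S) = 0.11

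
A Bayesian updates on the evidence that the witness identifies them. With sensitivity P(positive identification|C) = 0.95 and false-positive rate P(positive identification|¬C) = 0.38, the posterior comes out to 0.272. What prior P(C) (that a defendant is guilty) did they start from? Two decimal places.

P(C) = 0.13

In odds form, posterior odds = prior odds × likelihood ratio, so prior odds = posterior odds ÷ LR.
Posterior odds = 0.272/(1−0.272) = 0.3736. LR = 0.95/0.38 = 2.5000.
Prior odds = 0.3736/2.5000 = 0.1494, so P(C) = 0.1494/(1+0.1494) ≈ 0.13.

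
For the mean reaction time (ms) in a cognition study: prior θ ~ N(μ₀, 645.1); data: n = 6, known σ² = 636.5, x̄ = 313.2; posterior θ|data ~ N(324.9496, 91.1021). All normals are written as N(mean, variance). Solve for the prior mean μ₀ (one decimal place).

With known observation variance, the Normal–Normal posterior has precision τ_n = τ₀ + n/σ² and mean μ_n = (τ₀μ₀ + (n/σ²)x̄)/τ_n.
Here τ₀ = 1/645.1 = 0.001550 and τ_data = 6/636.5 = 0.009427, so τ_n = 0.010977.
Rearranging for μ₀: μ₀ = (μ_n·τ_n − τ_data·x̄)/τ₀ = (324.9496·0.010977 − 0.009427·313.2) / 0.001550 = 0.614435/0.001550 ≈ 396.4.

μ₀ = 396.4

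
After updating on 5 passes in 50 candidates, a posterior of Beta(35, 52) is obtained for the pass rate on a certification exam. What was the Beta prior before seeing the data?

A Beta(α, β) prior with s successes and f failures in binomial data gives a Beta(α+s, β+f) posterior.
Subtract the data counts: 35−5=30, 52−45=7.

Beta(30, 7)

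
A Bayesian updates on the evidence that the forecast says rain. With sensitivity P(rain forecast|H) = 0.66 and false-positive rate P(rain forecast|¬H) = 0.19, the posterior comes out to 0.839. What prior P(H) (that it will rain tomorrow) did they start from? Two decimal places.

P(H) = 0.60

In odds form, posterior odds = prior odds × likelihood ratio, so prior odds = posterior odds ÷ LR.
Posterior odds = 0.839/(1−0.839) = 5.2112. LR = 0.66/0.19 = 3.4737.
Prior odds = 5.2112/3.4737 = 1.5002, so P(H) = 1.5002/(1+1.5002) ≈ 0.60.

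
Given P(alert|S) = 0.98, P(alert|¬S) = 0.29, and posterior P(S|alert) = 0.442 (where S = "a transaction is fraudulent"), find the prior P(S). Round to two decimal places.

P(S) = 0.19

Bayes' rule in odds form gives O(S|E) = O(S)·[P(E|S)/P(E|¬S)], hence O(S) = O(S|E)/LR.
Posterior odds = 0.442/(1−0.442) = 0.7921. LR = 0.98/0.29 = 3.3793.
Prior odds = 0.7921/3.3793 = 0.2344, so P(S) = 0.2344/(1+0.2344) ≈ 0.19.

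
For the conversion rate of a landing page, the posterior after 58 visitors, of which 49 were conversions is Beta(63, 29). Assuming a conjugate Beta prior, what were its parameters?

A Beta(a, b) prior with s successes and f failures in binomial data gives a Beta(a+s, b+f) posterior.
So a = 63 − 49 = 14 and b = 29 − 9 = 20.

Beta(14, 20)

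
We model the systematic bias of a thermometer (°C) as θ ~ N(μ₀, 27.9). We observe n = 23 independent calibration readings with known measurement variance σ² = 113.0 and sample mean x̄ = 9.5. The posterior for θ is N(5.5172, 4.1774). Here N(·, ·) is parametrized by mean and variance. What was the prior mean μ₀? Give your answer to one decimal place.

The posterior mean is a precision-weighted average: μ_n = (τ₀μ₀ + τ_data·x̄)/(τ₀+τ_data), with τ₀=1/σ₀² and τ_data=n/σ².
Here τ₀ = 1/27.9 = 0.035842 and τ_data = 23/113.0 = 0.203540, so τ_n = 0.239382.
Rearranging for μ₀: μ₀ = (μ_n·τ_n − τ_data·x̄)/τ₀ = (5.5172·0.239382 − 0.203540·9.5) / 0.035842 = -0.612912/0.035842 ≈ -17.1.

μ₀ = -17.1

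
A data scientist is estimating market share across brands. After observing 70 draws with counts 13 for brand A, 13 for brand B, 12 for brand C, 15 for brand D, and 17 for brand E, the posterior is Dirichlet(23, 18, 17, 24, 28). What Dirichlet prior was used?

For a Dirichlet(α) prior with multinomial counts c, the posterior is Dirichlet(α + c) componentwise.
Subtract each count from the matching posterior parameter: 23−13=10, 18−13=5, 17−12=5, 24−15=9, 28−17=11.

Dirichlet(10, 5, 5, 9, 11)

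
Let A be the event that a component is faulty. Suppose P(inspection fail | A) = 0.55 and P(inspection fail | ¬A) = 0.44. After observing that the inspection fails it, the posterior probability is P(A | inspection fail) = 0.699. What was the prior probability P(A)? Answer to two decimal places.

P(A) = 0.65

In odds form, posterior odds = prior odds × likelihood ratio, so prior odds = posterior odds ÷ LR.
Posterior odds = 0.699/(1−0.699) = 2.3223. LR = 0.55/0.44 = 1.2500.
Prior odds = 2.3223/1.2500 = 1.8578, so P(A) = 1.8578/(1+1.8578) ≈ 0.65.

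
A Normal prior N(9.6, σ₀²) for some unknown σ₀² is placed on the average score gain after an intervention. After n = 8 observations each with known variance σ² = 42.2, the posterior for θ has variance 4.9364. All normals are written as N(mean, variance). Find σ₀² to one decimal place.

For the Normal–Normal model with known σ², precisions add: τ_n = τ₀ + n/σ².
So 1/σ₀² = 1/4.9364 − 8/42.2 = 0.202577 − 0.189573 = 0.013004.
Hence σ₀² = 1/0.013004 ≈ 76.9.

σ₀² = 76.9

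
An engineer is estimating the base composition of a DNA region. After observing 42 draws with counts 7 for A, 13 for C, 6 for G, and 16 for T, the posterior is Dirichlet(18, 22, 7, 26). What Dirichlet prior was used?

For a Dirichlet(α) prior with multinomial counts c, the posterior is Dirichlet(α + c) componentwise.
Subtract each count from the matching posterior parameter: 18−7=11, 22−13=9, 7−6=1, 26−16=10.

Dirichlet(11, 9, 1, 10)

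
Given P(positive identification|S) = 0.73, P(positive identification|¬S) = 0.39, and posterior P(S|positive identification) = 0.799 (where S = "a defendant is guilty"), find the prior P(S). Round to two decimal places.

In odds form, posterior odds = prior odds × likelihood ratio, so prior odds = posterior odds ÷ LR.
Posterior odds = 0.799/(1−0.799) = 3.9751. LR = 0.73/0.39 = 1.8718.
Prior odds = 3.9751/1.8718 = 2.1237, so P(S) = 2.1237/(1+2.1237) ≈ 0.68.

P(S) = 0.68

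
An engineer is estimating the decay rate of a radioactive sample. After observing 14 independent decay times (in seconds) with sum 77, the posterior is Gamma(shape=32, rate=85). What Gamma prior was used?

Gamma(shape=18, rate=8)

For an exponential likelihood with a Gamma(α, β) prior on the rate, n observations with total T give posterior Gamma(α+n, β+T).
So α = 32 − 14 = 18 and β = 85 − 77 = 8.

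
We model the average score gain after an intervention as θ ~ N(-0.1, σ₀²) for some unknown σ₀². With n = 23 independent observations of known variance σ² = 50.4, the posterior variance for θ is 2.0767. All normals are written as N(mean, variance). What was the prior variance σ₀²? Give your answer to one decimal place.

σ₀² = 39.7

Posterior precision equals prior precision plus data precision: 1/σ_n² = 1/σ₀² + n/σ².
So 1/σ₀² = 1/2.0767 − 23/50.4 = 0.481533 − 0.456349 = 0.025184.
Hence σ₀² = 1/0.025184 ≈ 39.7.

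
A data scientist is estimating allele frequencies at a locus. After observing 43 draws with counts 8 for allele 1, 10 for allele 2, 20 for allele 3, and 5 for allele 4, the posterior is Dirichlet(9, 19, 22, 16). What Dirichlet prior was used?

For a Dirichlet(α) prior with multinomial counts c, the posterior is Dirichlet(α + c) componentwise.
Subtract each count from the matching posterior parameter: 9−8=1, 19−10=9, 22−20=2, 16−5=11.

Dirichlet(1, 9, 2, 11)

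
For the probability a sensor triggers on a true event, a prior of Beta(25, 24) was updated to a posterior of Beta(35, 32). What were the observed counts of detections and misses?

Under Beta–binomial conjugacy the posterior parameters are (a+s, b+f).
Match parameters: s=35−25=10, f=32−24=8.

10 detections and 8 misses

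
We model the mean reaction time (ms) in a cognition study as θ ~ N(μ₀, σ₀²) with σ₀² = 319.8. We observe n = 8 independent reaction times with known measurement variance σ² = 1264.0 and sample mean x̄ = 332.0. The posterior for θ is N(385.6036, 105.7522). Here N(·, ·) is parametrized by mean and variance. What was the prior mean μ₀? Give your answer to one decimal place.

With known observation variance, the Normal–Normal posterior has precision τ_n = τ₀ + n/σ² and mean μ_n = (τ₀μ₀ + (n/σ²)x̄)/τ_n.
Here τ₀ = 1/319.8 = 0.003127 and τ_data = 8/1264.0 = 0.006329, so τ_n = 0.009456.
Rearranging for μ₀: μ₀ = (μ_n·τ_n − τ_data·x̄)/τ₀ = (385.6036·0.009456 − 0.006329·332.0) / 0.003127 = 1.545040/0.003127 ≈ 494.1.

μ₀ = 494.1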